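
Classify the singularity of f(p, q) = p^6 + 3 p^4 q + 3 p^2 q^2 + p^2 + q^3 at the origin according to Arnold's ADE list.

A2

The Hessian of f at 0 is [[2, 0], [0, 0]] with rank 1, so corank 1. A Groebner basis of the Jacobian ideal J(f) in C{p,q} is {q^2, p}; counting standard monomials gives mu = 2. Corank 1: A-series; mu = 2 gives A_2.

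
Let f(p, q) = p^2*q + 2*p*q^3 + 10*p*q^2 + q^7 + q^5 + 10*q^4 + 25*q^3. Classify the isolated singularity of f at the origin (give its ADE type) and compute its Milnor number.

Type D8, Milnor number mu = 8.

The Hessian of f at 0 has rank 0. Corank 2; j^3 = q*(p + 5*q)^2 has shape L^2 M (L != M), so D-series; mu = 8 gives D_8.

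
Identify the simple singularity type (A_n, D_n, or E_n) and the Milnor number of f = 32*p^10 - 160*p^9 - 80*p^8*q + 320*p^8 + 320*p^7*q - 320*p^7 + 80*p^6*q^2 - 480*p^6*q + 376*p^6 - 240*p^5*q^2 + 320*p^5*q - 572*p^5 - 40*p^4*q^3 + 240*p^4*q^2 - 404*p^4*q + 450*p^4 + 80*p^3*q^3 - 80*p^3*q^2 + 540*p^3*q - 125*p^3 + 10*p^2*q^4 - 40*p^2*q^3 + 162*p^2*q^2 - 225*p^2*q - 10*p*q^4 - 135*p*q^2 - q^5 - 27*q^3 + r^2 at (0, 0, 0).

The Hessian of f at 0 has rank 1. Corank 2; j^3 = -(5*p + 3*q)^3 is a perfect cube, so E-series; the 5-jet and mu = 8 give E_8.

Type E_8, Milnor number mu = 8.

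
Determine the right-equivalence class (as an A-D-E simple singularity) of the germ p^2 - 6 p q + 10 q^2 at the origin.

The Hessian of f at 0 has rank 2. Corank 0: nondegenerate Morse point, so A_1.

A_{1}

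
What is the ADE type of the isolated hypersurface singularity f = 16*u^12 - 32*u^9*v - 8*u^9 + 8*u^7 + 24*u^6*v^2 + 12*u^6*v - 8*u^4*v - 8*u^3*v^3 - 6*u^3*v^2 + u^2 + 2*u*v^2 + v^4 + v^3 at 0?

A2

The Hessian of f at 0 is [[2, 0], [0, 0]] with rank 1, so corank 1. A Groebner basis of the Jacobian ideal J(f) in C{u,v} is {v^2, u}; counting standard monomials gives mu = 2. Corank 1: A-series; mu = 2 gives A_2.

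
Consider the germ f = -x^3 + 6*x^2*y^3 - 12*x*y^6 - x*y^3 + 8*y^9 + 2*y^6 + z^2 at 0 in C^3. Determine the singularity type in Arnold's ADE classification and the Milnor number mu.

Type E_{7}, Milnor number mu = 7.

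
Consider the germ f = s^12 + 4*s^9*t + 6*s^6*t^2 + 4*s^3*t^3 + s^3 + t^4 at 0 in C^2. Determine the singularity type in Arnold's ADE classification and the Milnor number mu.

Type E6, Milnor number mu = 6.

The Hessian of f at 0 has rank 0. Corank 2; j^3 = s^3 is a perfect cube, so E-series; the 4-jet and mu = 6 give E_6.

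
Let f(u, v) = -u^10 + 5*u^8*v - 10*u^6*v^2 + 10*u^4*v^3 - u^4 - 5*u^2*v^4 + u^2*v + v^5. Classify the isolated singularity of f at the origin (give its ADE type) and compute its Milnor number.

Type D_{6}, Milnor number mu = 6.

The Hessian of f at 0 has rank 0. Corank 2; j^3 = u^2*v has shape L^2 M (L != M), so D-series; mu = 6 gives D_6.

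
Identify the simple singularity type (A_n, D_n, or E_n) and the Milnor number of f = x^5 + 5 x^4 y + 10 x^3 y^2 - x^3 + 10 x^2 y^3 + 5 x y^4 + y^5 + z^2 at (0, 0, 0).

Type E_8, Milnor number mu = 8.

The Hessian of f at 0 has rank 1. Corank 2; j^3 = -x^3 is a perfect cube, so E-series; the 5-jet and mu = 8 give E_8.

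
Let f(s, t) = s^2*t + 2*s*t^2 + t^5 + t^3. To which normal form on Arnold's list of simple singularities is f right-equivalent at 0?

D6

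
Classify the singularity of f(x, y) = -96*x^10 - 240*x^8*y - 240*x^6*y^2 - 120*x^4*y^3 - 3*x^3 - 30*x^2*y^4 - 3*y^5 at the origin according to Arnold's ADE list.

E_8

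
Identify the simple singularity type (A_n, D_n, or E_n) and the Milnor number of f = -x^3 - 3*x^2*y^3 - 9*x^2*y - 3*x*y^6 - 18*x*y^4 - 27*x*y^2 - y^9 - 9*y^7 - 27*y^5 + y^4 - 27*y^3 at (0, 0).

The Hessian of f at 0 is [[0, 0], [0, 0]] with rank 0, so corank 2. A Groebner basis of the Jacobian ideal J(f) in C{x,y} is {y^3, x^2 + 6*x*y + 9*y^2}; counting standard monomials gives mu = 6. Corank 2; j^3 = -(x + 3*y)^3 is a perfect cube, so E-series; the 4-jet and mu = 6 give E_6.

Type E6, Milnor number mu = 6.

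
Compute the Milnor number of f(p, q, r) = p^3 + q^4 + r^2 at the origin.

6

The Hessian of f at 0 has rank 1. Corank 2; j^3 = p^3 is a perfect cube, so E-series; the 4-jet and mu = 6 give E_6.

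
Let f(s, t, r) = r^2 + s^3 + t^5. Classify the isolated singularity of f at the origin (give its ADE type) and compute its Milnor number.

Type E_{8}, Milnor number mu = 8.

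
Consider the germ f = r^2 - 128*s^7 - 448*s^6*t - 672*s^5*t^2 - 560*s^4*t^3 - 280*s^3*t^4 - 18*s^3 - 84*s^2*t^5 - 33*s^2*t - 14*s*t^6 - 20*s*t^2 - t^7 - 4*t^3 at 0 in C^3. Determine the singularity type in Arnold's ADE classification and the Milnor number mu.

Type D_8, Milnor number mu = 8.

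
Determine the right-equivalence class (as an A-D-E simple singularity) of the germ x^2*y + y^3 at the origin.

D_{4}

The Hessian of f at 0 has rank 0. Corank 2; j^3 = y*(x^2 + y^2) splits into three distinct lines over C (the quadratic factor has nonzero discriminant), so D_4.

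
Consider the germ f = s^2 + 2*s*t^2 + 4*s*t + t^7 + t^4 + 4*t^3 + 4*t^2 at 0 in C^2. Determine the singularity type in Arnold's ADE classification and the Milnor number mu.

Type A_6, Milnor number mu = 6.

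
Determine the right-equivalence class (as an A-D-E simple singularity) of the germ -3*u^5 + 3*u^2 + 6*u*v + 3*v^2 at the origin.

The Hessian of f at 0 is [[6, 6], [6, 6]] with rank 1, so corank 1. A Groebner basis of the Jacobian ideal J(f) in C{u,v} is {v^4, u + v}; counting standard monomials gives mu = 4. Corank 1: A-series; mu = 4 gives A_4.

A_4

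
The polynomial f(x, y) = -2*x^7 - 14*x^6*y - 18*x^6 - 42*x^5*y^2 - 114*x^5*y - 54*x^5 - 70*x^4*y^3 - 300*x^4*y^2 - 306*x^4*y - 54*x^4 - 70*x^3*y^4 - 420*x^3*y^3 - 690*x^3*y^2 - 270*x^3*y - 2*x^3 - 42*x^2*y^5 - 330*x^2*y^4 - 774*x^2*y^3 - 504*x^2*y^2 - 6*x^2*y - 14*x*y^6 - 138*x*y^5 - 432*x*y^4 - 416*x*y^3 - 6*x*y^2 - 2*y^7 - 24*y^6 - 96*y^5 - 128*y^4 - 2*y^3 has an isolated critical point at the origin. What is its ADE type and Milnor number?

The Hessian of f at 0 is [[0, 0], [0, 0]] with rank 0, so corank 2. A Groebner basis of the Jacobian ideal J(f) in C{x,y} is {x^2/3 + 2*x*y/3 + y^4 + y^3/9 + y^2/3, x^3 + 7*x^2/3 + 14*x*y/3 + 16*y^3/9 + 7*y^2/3, x^2*y - 13*x^2/9 - 26*x*y/9 - 40*y^3/27 - 13*y^2/9, 2*x^2/3 + x*y^2 + 4*x*y/3 + 11*y^3/9 + 2*y^2/3}; counting standard monomials gives mu = 7. Corank 2; j^3 = -2*(x + y)^3 is a perfect cube, so E-series; the 4-jet and mu = 7 give E_7.

Type E_7, Milnor number mu = 7.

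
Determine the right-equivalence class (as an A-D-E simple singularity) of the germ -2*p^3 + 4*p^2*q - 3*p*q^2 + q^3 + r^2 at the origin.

The Hessian of f at 0 is [[0, 0, 0], [0, 0, 0], [0, 0, 2]] with rank 1, so corank 2. A Groebner basis of the Jacobian ideal J(f) in C{p,q,r} is {q^3, p^2 - 3*q^2/2, p*q - 3*q^2/2, r}; counting standard monomials gives mu = 4. Corank 2; j^3 = -(p - q)*(2*p^2 - 2*p*q + q^2) splits into three distinct lines over C (the quadratic factor has nonzero discriminant), so D_4.

D4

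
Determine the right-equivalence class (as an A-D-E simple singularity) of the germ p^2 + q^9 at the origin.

A8

The Hessian of f at 0 has rank 1. Corank 1: A-series; mu = 8 gives A_8.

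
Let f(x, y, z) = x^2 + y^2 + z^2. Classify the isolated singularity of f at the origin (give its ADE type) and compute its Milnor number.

Type A1, Milnor number mu = 1.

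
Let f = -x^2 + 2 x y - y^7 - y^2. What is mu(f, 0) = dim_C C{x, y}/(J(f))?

6

The Hessian of f at 0 has rank 1. Corank 1: A-series; mu = 6 gives A_6.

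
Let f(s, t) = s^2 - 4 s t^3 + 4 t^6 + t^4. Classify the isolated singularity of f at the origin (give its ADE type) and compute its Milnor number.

Type A3, Milnor number mu = 3.

The Hessian of f at 0 is [[2, 0], [0, 0]] with rank 1, so corank 1. A Groebner basis of the Jacobian ideal J(f) in C{s,t} is {t^3, s}; counting standard monomials gives mu = 3. Corank 1: A-series; mu = 3 gives A_3.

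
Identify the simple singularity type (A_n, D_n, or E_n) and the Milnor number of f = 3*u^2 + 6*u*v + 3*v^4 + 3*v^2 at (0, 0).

Type A3, Milnor number mu = 3.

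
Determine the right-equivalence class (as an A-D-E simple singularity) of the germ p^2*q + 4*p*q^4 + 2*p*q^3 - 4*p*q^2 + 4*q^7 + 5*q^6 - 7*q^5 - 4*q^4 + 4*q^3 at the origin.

The Hessian of f at 0 is [[0, 0], [0, 0]] with rank 0, so corank 2. A Groebner basis of the Jacobian ideal J(f) in C{p,q} is {p*q/2 + q^4 + q^3/2 - q^2, p^3 - 9*p^2 + 51*p*q/2 - 37*q^3/2 - 15*q^2, p^2*q - 7*p^2/2 + 41*p*q/4 - 31*q^3/4 - 13*q^2/2, -p^2 + p*q^2 + 3*p*q - 3*q^3 - 2*q^2}; counting standard monomials gives mu = 7. Corank 2; j^3 = q*(p - 2*q)^2 has shape L^2 M (L != M), so D-series; mu = 7 gives D_7.

D7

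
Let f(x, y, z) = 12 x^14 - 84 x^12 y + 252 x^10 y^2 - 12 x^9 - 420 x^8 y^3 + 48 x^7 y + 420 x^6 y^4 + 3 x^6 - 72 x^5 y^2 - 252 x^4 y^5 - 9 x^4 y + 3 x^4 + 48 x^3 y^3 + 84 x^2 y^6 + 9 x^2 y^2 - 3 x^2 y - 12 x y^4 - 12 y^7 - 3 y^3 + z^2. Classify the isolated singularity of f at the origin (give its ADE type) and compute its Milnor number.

Type D_4, Milnor number mu = 4.

The Hessian of f at 0 has rank 1. Corank 2; j^3 = -3*y*(x^2 + y^2) splits into three distinct lines over C (the quadratic factor has nonzero discriminant), so D_4.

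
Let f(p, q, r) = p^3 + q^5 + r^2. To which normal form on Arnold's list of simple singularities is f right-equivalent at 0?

The Hessian of f at 0 has rank 1. Corank 2; j^3 = p^3 is a perfect cube, so E-series; the 5-jet and mu = 8 give E_8.

E_{8}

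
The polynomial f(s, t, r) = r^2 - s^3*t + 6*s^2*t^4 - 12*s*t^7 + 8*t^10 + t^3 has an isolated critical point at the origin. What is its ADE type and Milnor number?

The Hessian of f at 0 has rank 1. Corank 2; j^3 = t^3 is a perfect cube, so E-series; the 4-jet and mu = 7 give E_7.

Type E_{7}, Milnor number mu = 7.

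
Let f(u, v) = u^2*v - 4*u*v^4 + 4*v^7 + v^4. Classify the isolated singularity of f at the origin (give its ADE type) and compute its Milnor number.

The Hessian of f at 0 is [[0, 0], [0, 0]] with rank 0, so corank 2. A Groebner basis of the Jacobian ideal J(f) in C{u,v} is {u^3, u^2/4 + v^3, u*v}; counting standard monomials gives mu = 5. Corank 2; j^3 = u^2*v has shape L^2 M (L != M), so D-series; mu = 5 gives D_5.

Type D_5, Milnor number mu = 5.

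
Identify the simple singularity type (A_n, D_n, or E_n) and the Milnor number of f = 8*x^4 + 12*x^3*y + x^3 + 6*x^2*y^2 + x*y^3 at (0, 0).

Type E_{7}, Milnor number mu = 7.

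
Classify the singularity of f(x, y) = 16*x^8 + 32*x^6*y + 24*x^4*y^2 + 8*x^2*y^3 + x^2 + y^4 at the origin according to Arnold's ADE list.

A_{3}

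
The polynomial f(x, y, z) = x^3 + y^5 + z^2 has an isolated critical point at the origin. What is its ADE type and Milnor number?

The Hessian of f at 0 has rank 1. Corank 2; j^3 = x^3 is a perfect cube, so E-series; the 5-jet and mu = 8 give E_8.

Type E_{8}, Milnor number mu = 8.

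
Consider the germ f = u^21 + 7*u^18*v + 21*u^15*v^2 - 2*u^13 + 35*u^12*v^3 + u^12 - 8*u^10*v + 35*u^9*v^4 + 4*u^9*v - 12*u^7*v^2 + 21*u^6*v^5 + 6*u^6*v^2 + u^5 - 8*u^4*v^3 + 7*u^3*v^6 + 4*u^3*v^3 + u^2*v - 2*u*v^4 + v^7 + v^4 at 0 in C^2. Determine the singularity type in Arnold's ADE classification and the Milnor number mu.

Type D_{5}, Milnor number mu = 5.

The Hessian of f at 0 has rank 0. Corank 2; j^3 = u^2*v has shape L^2 M (L != M), so D-series; mu = 5 gives D_5.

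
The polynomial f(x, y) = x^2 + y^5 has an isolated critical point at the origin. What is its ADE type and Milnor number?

The Hessian of f at 0 is [[2, 0], [0, 0]] with rank 1, so corank 1. A Groebner basis of the Jacobian ideal J(f) in C{x,y} is {y^4, x}; counting standard monomials gives mu = 4. Corank 1: A-series; mu = 4 gives A_4.

Type A_{4}, Milnor number mu = 4.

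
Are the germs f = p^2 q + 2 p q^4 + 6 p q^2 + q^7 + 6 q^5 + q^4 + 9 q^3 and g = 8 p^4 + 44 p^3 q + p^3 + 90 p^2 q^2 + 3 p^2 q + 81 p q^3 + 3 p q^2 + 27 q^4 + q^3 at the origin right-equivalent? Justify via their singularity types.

No.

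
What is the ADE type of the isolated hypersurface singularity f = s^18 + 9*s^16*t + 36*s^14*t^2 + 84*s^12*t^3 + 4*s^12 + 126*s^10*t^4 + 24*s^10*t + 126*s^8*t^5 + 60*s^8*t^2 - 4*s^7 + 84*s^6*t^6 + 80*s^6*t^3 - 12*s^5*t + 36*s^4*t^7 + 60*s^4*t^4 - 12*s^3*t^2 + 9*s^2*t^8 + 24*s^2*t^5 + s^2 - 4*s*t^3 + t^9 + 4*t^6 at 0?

The Hessian of f at 0 has rank 1. Corank 1: A-series; mu = 8 gives A_8.

A8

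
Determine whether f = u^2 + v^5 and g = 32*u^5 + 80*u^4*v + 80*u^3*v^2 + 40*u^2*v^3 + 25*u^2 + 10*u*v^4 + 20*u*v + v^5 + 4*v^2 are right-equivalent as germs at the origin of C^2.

Yes.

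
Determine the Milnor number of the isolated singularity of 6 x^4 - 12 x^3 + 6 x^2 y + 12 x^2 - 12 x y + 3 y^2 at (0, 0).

3

The Hessian of f at 0 has rank 1. Corank 1: A-series; mu = 3 gives A_3.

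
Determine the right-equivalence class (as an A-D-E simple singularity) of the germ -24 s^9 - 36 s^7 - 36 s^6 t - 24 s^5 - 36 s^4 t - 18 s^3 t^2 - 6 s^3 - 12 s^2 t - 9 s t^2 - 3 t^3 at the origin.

D4

The Hessian of f at 0 has rank 0. Corank 2; j^3 = -3*(s + t)*(2*s^2 + 2*s*t + t^2) splits into three distinct lines over C (the quadratic factor has nonzero discriminant), so D_4.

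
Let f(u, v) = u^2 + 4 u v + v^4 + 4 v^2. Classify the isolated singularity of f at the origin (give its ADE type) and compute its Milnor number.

Type A_3, Milnor number mu = 3.

The Hessian of f at 0 has rank 1. Corank 1: A-series; mu = 3 gives A_3.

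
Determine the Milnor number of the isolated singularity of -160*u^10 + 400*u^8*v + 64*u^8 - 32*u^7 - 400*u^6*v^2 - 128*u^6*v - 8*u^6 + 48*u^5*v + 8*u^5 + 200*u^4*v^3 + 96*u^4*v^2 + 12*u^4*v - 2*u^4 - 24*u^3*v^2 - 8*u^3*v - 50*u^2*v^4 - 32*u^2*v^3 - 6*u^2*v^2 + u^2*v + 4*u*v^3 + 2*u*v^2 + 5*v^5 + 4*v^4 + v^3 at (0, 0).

The Hessian of f at 0 has rank 0. Corank 2; j^3 = v*(u + v)^2 has shape L^2 M (L != M), so D-series; mu = 6 gives D_6.

6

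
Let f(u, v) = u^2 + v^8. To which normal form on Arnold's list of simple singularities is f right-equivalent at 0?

The Hessian of f at 0 has rank 1. Corank 1: A-series; mu = 7 gives A_7.

A7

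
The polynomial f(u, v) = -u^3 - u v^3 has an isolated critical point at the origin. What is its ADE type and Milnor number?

Type E7, Milnor number mu = 7.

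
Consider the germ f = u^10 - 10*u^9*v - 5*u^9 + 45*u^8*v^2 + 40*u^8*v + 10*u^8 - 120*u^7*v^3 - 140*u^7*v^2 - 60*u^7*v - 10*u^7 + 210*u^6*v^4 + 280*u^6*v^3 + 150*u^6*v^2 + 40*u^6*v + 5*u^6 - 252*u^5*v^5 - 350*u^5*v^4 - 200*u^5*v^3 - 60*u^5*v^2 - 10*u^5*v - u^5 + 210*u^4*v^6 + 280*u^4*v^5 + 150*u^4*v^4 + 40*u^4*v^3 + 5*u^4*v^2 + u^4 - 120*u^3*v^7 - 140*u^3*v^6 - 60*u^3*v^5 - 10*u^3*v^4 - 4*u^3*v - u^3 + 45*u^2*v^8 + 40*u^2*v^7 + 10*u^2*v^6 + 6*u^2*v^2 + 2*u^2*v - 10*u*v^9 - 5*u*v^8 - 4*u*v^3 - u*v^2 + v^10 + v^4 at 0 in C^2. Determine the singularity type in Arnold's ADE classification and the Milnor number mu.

Type D6, Milnor number mu = 6.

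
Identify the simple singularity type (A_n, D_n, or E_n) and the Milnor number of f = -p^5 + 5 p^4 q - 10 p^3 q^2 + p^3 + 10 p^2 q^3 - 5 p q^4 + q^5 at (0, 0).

Type E8, Milnor number mu = 8.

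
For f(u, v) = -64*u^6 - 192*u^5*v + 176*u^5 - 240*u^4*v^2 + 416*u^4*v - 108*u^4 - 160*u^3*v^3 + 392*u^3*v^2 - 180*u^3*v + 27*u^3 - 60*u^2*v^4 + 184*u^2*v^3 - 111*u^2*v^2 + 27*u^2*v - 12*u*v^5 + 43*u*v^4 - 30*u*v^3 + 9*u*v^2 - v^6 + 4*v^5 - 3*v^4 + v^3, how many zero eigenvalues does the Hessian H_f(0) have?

2

Hessian at 0 has rank 0.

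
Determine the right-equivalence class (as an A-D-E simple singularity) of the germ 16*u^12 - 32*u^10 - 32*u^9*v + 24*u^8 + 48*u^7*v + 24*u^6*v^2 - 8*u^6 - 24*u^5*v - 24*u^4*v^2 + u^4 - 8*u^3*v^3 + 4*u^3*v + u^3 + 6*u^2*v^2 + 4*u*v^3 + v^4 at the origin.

The Hessian of f at 0 has rank 0. Corank 2; j^3 = u^3 is a perfect cube, so E-series; the 4-jet and mu = 6 give E_6.

E_6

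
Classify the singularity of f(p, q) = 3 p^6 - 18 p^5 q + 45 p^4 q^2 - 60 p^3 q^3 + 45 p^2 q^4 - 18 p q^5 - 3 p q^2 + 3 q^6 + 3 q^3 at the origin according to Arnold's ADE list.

D7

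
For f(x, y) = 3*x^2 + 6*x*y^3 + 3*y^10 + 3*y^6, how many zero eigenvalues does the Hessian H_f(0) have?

1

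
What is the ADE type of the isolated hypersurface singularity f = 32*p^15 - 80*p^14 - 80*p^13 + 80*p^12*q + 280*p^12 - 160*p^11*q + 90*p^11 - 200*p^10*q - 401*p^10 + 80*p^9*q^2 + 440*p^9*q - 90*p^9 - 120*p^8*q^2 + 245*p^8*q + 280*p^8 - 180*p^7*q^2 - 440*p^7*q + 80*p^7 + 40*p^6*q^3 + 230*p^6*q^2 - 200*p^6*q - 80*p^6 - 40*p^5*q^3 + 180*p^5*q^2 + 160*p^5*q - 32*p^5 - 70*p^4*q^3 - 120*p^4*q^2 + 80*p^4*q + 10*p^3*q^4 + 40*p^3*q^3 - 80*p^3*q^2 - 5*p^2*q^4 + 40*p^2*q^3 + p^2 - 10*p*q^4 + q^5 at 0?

A4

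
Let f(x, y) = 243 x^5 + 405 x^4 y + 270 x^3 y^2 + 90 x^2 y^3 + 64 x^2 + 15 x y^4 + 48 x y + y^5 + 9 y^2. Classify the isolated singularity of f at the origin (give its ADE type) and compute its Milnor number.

Type A_{4}, Milnor number mu = 4.

The Hessian of f at 0 has rank 1. Corank 1: A-series; mu = 4 gives A_4.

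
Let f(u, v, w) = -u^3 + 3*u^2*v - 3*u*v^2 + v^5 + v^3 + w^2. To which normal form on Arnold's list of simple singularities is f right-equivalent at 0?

E_8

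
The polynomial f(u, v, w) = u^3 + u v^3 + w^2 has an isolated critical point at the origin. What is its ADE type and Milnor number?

Type E_{7}, Milnor number mu = 7.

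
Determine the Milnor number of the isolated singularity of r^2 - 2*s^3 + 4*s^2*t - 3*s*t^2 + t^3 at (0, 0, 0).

4

The Hessian of f at 0 has rank 1. Corank 2; j^3 = -(s - t)*(2*s^2 - 2*s*t + t^2) splits into three distinct lines over C (the quadratic factor has nonzero discriminant), so D_4.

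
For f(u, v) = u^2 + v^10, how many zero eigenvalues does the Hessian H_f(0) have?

1

Hessian at 0 has rank 1.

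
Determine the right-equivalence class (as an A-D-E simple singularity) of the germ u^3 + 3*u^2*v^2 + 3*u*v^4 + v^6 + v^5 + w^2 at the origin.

The Hessian of f at 0 is [[0, 0, 0], [0, 0, 0], [0, 0, 2]] with rank 1, so corank 2. A Groebner basis of the Jacobian ideal J(f) in C{u,v,w} is {v^4, u^3, u^2/2 + u*v^2, w}; counting standard monomials gives mu = 8. Corank 2; j^3 = u^3 is a perfect cube, so E-series; the 5-jet and mu = 8 give E_8.

E_{8}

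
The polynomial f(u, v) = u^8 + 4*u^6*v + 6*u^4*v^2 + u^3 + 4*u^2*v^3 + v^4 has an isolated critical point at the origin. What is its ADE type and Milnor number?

Type E6, Milnor number mu = 6.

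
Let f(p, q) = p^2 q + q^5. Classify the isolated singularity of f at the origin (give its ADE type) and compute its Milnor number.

Type D_{6}, Milnor number mu = 6.

The Hessian of f at 0 is [[0, 0], [0, 0]] with rank 0, so corank 2. A Groebner basis of the Jacobian ideal J(f) in C{p,q} is {p^2/5 + q^4, p^3, p*q}; counting standard monomials gives mu = 6. Corank 2; j^3 = p^2*q has shape L^2 M (L != M), so D-series; mu = 6 gives D_6.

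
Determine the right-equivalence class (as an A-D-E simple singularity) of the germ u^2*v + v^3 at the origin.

The Hessian of f at 0 is [[0, 0], [0, 0]] with rank 0, so corank 2. A Groebner basis of the Jacobian ideal J(f) in C{u,v} is {v^3, u^2 + 3*v^2, u*v}; counting standard monomials gives mu = 4. Corank 2; j^3 = v*(u^2 + v^2) splits into three distinct lines over C (the quadratic factor has nonzero discriminant), so D_4.

D4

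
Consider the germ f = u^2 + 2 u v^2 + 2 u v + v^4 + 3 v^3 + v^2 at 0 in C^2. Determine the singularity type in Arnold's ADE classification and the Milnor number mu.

Type A2, Milnor number mu = 2.

The Hessian of f at 0 has rank 1. Corank 1: A-series; mu = 2 gives A_2.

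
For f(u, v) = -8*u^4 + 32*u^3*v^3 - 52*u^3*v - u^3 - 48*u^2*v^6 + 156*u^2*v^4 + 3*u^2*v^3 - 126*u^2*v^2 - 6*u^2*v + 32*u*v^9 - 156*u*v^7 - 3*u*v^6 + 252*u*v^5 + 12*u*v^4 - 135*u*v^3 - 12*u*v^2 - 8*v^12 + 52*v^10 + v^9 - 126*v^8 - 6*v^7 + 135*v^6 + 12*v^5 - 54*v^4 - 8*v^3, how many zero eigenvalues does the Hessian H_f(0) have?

2

Hessian at 0 has rank 0.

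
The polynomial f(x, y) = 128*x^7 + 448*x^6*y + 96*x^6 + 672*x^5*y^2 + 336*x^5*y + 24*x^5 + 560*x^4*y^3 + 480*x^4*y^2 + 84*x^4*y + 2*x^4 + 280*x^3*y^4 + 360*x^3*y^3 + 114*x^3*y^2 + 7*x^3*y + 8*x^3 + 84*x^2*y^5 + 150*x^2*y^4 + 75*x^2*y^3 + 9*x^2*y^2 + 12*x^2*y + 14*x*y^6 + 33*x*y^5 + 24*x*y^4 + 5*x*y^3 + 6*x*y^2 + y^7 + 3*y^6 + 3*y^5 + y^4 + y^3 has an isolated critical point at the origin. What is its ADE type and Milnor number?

Type E_{7}, Milnor number mu = 7.

The Hessian of f at 0 is [[0, 0], [0, 0]] with rank 0, so corank 2. A Groebner basis of the Jacobian ideal J(f) in C{x,y} is {768*x^2 + 768*x*y + y^4 + 8*y^3 + 192*y^2, x^3 + 36*x^2 + 36*x*y + y^3/2 + 9*y^2, x^2*y - 40*x^2 - 40*x*y - 2*y^3/3 - 10*y^2, 32*x^2 + x*y^2 + 32*x*y + 5*y^3/6 + 8*y^2}; counting standard monomials gives mu = 7. Corank 2; j^3 = (2*x + y)^3 is a perfect cube, so E-series; the 4-jet and mu = 7 give E_7.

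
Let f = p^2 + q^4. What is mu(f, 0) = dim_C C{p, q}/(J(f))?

The Hessian of f at 0 is [[2, 0], [0, 0]] with rank 1, so corank 1. A Groebner basis of the Jacobian ideal J(f) in C{p,q} is {q^3, p}; counting standard monomials gives mu = 3. Corank 1: A-series; mu = 3 gives A_3.

3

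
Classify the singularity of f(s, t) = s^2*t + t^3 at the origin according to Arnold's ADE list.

D4

The Hessian of f at 0 is [[0, 0], [0, 0]] with rank 0, so corank 2. A Groebner basis of the Jacobian ideal J(f) in C{s,t} is {t^3, s^2 + 3*t^2, s*t}; counting standard monomials gives mu = 4. Corank 2; j^3 = t*(s^2 + t^2) splits into three distinct lines over C (the quadratic factor has nonzero discriminant), so D_4.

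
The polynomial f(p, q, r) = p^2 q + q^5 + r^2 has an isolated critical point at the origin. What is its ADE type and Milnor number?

The Hessian of f at 0 has rank 1. Corank 2; j^3 = p^2*q has shape L^2 M (L != M), so D-series; mu = 6 gives D_6.

Type D_6, Milnor number mu = 6.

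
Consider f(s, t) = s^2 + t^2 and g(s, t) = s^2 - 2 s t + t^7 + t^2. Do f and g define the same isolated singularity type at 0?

The Hessian of f at 0 is [[2, 0], [0, 2]] with rank 2, so corank 0. A Groebner basis of the Jacobian ideal J(f) in C{s,t} is {s, t}; counting standard monomials gives mu = 1. Corank 0: nondegenerate Morse point, so A_1. The Hessian of g at 0 is [[2, -2], [-2, 2]] with rank 1, so corank 1. A Groebner basis of the Jacobian ideal J(g) in C{s,t} is {t^6, s - t}; counting standard monomials gives mu = 6. Corank 1: A-series; mu = 6 gives A_6. f is A_1 but g is A_6, hence not right-equivalent.

No.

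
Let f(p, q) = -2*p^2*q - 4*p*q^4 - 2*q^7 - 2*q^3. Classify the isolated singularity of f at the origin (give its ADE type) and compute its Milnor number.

The Hessian of f at 0 is [[0, 0], [0, 0]] with rank 0, so corank 2. A Groebner basis of the Jacobian ideal J(f) in C{p,q} is {q^3, p^2 + 3*q^2, p*q}; counting standard monomials gives mu = 4. Corank 2; j^3 = -2*q*(p^2 + q^2) splits into three distinct lines over C (the quadratic factor has nonzero discriminant), so D_4.

Type D4, Milnor number mu = 4.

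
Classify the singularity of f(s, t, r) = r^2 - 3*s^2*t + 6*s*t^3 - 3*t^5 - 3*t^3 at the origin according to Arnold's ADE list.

D_{4}

The Hessian of f at 0 is [[0, 0, 0], [0, 0, 0], [0, 0, 2]] with rank 1, so corank 2. A Groebner basis of the Jacobian ideal J(f) in C{s,t,r} is {t^3, s^2 + 3*t^2, s*t, r}; counting standard monomials gives mu = 4. Corank 2; j^3 = -3*t*(s^2 + t^2) splits into three distinct lines over C (the quadratic factor has nonzero discriminant), so D_4.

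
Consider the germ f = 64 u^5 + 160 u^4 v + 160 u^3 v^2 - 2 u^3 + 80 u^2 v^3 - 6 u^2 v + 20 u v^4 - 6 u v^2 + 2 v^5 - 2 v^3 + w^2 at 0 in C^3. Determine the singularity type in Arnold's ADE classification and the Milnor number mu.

Type E8, Milnor number mu = 8.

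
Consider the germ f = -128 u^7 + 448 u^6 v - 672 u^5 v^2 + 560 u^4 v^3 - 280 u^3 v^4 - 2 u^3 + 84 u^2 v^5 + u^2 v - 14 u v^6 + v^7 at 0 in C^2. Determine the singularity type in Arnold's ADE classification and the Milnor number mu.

Type D_8, Milnor number mu = 8.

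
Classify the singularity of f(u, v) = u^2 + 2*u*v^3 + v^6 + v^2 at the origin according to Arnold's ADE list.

A1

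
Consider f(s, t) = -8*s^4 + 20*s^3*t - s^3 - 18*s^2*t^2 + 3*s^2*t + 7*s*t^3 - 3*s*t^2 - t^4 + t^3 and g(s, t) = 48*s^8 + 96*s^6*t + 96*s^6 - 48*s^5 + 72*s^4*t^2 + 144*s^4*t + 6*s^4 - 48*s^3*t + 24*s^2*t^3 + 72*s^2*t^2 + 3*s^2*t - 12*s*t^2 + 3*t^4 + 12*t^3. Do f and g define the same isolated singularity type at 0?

The Hessian of f at 0 has rank 0. Corank 2; j^3 = -(s - t)^3 is a perfect cube, so E-series; the 4-jet and mu = 7 give E_7. The Hessian of g at 0 has rank 0. Corank 2; j^3 = 3*t*(s - 2*t)^2 has shape L^2 M (L != M), so D-series; mu = 5 gives D_5. f is E_7 but g is D_5, hence not right-equivalent.

No.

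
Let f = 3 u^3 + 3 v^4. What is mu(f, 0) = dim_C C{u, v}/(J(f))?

6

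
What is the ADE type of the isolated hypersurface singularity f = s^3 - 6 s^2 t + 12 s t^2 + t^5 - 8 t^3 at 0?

E8

The Hessian of f at 0 has rank 0. Corank 2; j^3 = (s - 2*t)^3 is a perfect cube, so E-series; the 5-jet and mu = 8 give E_8.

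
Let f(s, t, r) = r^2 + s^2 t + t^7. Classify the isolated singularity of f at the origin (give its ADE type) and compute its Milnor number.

The Hessian of f at 0 is [[0, 0, 0], [0, 0, 0], [0, 0, 2]] with rank 1, so corank 2. A Groebner basis of the Jacobian ideal J(f) in C{s,t,r} is {s^2/7 + t^6, s^3, s*t, r}; counting standard monomials gives mu = 8. Corank 2; j^3 = s^2*t has shape L^2 M (L != M), so D-series; mu = 8 gives D_8.

Type D_8, Milnor number mu = 8.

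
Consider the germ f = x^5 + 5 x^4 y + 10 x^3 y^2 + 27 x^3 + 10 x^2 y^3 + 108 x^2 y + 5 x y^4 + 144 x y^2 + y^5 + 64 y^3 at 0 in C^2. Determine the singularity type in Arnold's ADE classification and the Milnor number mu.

Type E_8, Milnor number mu = 8.

The Hessian of f at 0 has rank 0. Corank 2; j^3 = (3*x + 4*y)^3 is a perfect cube, so E-series; the 5-jet and mu = 8 give E_8.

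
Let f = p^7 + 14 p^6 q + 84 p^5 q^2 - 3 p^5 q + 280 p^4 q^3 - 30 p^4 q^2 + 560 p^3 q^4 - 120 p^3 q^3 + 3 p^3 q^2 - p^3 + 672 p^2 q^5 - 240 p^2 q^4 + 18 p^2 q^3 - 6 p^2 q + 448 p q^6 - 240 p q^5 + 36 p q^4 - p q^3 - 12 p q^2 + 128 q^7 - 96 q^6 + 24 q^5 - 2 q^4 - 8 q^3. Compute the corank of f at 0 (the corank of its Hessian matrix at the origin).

2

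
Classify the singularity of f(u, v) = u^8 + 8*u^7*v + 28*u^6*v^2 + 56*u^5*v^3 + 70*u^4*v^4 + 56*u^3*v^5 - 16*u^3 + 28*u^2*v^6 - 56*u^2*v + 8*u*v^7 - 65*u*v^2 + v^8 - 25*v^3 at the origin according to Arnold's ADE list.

The Hessian of f at 0 is [[0, 0], [0, 0]] with rank 0, so corank 2. A Groebner basis of the Jacobian ideal J(f) in C{u,v} is {8192*u*v + v^7 + 10240*v^2, u*v^2 + 5*v^3/4, u^2 + 9*u*v/4 + 5*v^2/4}; counting standard monomials gives mu = 9. Corank 2; j^3 = -(u + v)*(4*u + 5*v)^2 has shape L^2 M (L != M), so D-series; mu = 9 gives D_9.

D9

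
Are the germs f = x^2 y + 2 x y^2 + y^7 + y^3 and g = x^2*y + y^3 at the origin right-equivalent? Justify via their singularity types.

No.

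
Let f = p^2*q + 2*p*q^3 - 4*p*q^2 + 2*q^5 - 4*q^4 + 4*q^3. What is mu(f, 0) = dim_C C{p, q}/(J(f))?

6

The Hessian of f at 0 is [[0, 0], [0, 0]] with rank 0, so corank 2. A Groebner basis of the Jacobian ideal J(f) in C{p,q} is {p^3 - 3*p^2 + 20*p*q - 28*q^2, p^2*q - p^2 + 8*p*q - 12*q^2, -p^2/4 + p*q^2 + 3*p*q - 5*q^2, p*q + q^3 - 2*q^2}; counting standard monomials gives mu = 6. Corank 2; j^3 = q*(p - 2*q)^2 has shape L^2 M (L != M), so D-series; mu = 6 gives D_6.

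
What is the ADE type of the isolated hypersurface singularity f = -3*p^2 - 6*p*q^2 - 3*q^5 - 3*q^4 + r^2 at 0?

A4

The Hessian of f at 0 has rank 2. Corank 1: A-series; mu = 4 gives A_4.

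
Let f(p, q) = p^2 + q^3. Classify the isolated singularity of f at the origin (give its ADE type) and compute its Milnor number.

Type A_{2}, Milnor number mu = 2.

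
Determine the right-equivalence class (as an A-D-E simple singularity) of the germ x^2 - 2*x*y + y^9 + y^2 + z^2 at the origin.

The Hessian of f at 0 has rank 2. Corank 1: A-series; mu = 8 gives A_8.

A_{8}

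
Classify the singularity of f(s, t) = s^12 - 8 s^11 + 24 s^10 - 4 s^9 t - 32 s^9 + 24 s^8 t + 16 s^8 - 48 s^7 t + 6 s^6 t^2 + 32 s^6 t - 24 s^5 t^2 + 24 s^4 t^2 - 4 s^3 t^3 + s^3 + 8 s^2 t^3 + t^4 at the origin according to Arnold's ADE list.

The Hessian of f at 0 has rank 0. Corank 2; j^3 = s^3 is a perfect cube, so E-series; the 4-jet and mu = 6 give E_6.

E6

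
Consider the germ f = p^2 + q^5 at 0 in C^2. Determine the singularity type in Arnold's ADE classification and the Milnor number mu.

Type A4, Milnor number mu = 4.

The Hessian of f at 0 is [[2, 0], [0, 0]] with rank 1, so corank 1. A Groebner basis of the Jacobian ideal J(f) in C{p,q} is {q^4, p}; counting standard monomials gives mu = 4. Corank 1: A-series; mu = 4 gives A_4.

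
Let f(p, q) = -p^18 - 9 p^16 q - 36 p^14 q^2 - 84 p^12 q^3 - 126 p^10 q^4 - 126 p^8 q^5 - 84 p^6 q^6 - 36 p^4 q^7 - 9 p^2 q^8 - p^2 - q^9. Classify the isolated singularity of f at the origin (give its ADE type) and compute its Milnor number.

The Hessian of f at 0 is [[-2, 0], [0, 0]] with rank 1, so corank 1. A Groebner basis of the Jacobian ideal J(f) in C{p,q} is {q^8, p}; counting standard monomials gives mu = 8. Corank 1: A-series; mu = 8 gives A_8.

Type A_{8}, Milnor number mu = 8.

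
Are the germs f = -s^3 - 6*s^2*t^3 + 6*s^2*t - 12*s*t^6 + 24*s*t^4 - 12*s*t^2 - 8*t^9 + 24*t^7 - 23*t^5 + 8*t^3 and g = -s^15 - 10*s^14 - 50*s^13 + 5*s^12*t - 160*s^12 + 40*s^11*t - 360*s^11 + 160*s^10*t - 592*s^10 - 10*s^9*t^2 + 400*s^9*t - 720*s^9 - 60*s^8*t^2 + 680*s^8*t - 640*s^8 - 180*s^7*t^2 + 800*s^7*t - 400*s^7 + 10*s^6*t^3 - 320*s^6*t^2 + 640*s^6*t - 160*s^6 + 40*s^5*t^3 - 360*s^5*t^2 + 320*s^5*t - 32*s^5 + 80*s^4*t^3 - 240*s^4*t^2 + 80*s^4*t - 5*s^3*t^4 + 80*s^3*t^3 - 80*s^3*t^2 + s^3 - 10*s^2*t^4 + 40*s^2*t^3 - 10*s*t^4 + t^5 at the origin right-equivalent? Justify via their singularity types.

Yes.

The Hessian of f at 0 has rank 0. Corank 2; j^3 = -(s - 2*t)^3 is a perfect cube, so E-series; the 5-jet and mu = 8 give E_8. The Hessian of g at 0 has rank 0. Corank 2; j^3 = s^3 is a perfect cube, so E-series; the 5-jet and mu = 8 give E_8. Both have type E_8, hence right-equivalent.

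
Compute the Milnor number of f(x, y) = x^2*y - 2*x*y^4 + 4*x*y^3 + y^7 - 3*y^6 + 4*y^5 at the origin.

The Hessian of f at 0 is [[0, 0], [0, 0]] with rank 0, so corank 2. A Groebner basis of the Jacobian ideal J(f) in C{x,y} is {-x*y + y^4 - 2*y^3, x^3, x^2*y + 2*x^2/5 - 8*x*y/5 - 16*y^3/5, x^2/10 + x*y^2 + 8*x*y/5 + 16*y^3/5}; counting standard monomials gives mu = 7. Corank 2; j^3 = x^2*y has shape L^2 M (L != M), so D-series; mu = 7 gives D_7.

7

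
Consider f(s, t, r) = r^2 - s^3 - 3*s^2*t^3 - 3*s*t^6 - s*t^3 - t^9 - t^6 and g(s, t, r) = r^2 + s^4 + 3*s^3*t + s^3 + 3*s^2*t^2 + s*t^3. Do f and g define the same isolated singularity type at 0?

The Hessian of f at 0 is [[0, 0, 0], [0, 0, 0], [0, 0, 2]] with rank 1, so corank 2. A Groebner basis of the Jacobian ideal J(f) in C{s,t,r} is {s^3, s*t^2, 3*s^2 + t^3, r}; counting standard monomials gives mu = 7. Corank 2; j^3 = -s^3 is a perfect cube, so E-series; the 4-jet and mu = 7 give E_7. The Hessian of g at 0 is [[0, 0, 0], [0, 0, 0], [0, 0, 2]] with rank 1, so corank 2. A Groebner basis of the Jacobian ideal J(g) in C{s,t,r} is {3*s^2 + t^4 + t^3, s^3, s^2*t - s^2 - t^3/3, 2*s^2 + s*t^2 + 2*t^3/3, r}; counting standard monomials gives mu = 7. Corank 2; j^3 = s^3 is a perfect cube, so E-series; the 4-jet and mu = 7 give E_7. Both have type E_7, hence right-equivalent.

Yes.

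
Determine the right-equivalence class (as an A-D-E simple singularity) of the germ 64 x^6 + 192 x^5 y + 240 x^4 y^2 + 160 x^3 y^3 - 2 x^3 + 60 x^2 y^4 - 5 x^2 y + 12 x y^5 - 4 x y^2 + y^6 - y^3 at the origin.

The Hessian of f at 0 is [[0, 0], [0, 0]] with rank 0, so corank 2. A Groebner basis of the Jacobian ideal J(f) in C{x,y} is {x*y/12 + y^5 + y^2/12, x*y^2 + y^3, x^2 + 3*x*y/2 + y^2/2}; counting standard monomials gives mu = 7. Corank 2; j^3 = -(x + y)^2*(2*x + y) has shape L^2 M (L != M), so D-series; mu = 7 gives D_7.

D7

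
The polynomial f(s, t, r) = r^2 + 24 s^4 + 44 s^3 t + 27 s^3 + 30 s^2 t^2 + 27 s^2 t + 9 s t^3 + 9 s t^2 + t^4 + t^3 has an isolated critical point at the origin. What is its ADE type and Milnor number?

Type E_{7}, Milnor number mu = 7.

The Hessian of f at 0 has rank 1. Corank 2; j^3 = (3*s + t)^3 is a perfect cube, so E-series; the 4-jet and mu = 7 give E_7.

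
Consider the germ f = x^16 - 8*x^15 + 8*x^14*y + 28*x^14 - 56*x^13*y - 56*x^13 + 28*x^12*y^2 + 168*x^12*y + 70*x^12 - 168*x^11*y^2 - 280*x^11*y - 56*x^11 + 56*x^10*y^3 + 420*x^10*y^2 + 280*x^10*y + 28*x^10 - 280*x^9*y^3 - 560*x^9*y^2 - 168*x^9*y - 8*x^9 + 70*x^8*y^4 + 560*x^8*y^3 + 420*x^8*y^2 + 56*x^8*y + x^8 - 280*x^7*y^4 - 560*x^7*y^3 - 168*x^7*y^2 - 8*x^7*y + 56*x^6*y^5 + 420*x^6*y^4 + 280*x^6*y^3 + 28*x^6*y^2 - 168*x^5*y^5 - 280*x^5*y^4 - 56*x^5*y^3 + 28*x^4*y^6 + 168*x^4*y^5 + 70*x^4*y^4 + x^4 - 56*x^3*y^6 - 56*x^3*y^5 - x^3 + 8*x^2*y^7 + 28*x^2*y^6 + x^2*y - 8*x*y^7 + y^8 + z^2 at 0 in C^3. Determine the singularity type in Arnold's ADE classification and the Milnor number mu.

The Hessian of f at 0 is [[0, 0, 0], [0, 0, 0], [0, 0, 2]] with rank 1, so corank 2. A Groebner basis of the Jacobian ideal J(f) in C{x,y,z} is {x*y/8 + y^7, x*y^2, x^2 - x*y, z}; counting standard monomials gives mu = 9. Corank 2; j^3 = -x^2*(x - y) has shape L^2 M (L != M), so D-series; mu = 9 gives D_9.

Type D_{9}, Milnor number mu = 9.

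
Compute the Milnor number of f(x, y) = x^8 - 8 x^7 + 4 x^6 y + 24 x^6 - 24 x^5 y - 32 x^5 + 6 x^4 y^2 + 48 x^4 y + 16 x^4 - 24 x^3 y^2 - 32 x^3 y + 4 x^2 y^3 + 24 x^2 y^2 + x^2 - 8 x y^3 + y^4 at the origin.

The Hessian of f at 0 has rank 1. Corank 1: A-series; mu = 3 gives A_3.

3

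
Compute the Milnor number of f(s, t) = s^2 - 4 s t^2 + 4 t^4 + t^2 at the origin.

The Hessian of f at 0 has rank 2. Corank 0: nondegenerate Morse point, so A_1.

1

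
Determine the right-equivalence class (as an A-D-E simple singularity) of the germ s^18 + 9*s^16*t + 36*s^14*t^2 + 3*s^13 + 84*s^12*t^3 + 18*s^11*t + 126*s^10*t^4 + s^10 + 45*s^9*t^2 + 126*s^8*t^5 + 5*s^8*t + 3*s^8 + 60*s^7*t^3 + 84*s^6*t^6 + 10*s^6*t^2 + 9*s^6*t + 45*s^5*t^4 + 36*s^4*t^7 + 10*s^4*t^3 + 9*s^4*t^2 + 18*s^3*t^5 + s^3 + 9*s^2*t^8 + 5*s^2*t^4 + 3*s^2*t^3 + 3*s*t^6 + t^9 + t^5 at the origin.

E8

The Hessian of f at 0 has rank 0. Corank 2; j^3 = s^3 is a perfect cube, so E-series; the 5-jet and mu = 8 give E_8.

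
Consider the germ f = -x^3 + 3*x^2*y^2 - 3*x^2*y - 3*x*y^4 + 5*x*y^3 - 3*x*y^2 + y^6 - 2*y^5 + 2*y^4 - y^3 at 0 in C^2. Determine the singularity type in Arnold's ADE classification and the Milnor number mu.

Type E_7, Milnor number mu = 7.

The Hessian of f at 0 is [[0, 0], [0, 0]] with rank 0, so corank 2. A Groebner basis of the Jacobian ideal J(f) in C{x,y} is {-x^2 - 2*x*y + y^4 - y^3/3 - y^2, x^3 - 4*x^2 - 8*x*y - y^3/3 - 4*y^2, x^2*y + 7*x^2/3 + 14*x*y/3 - 2*y^3/9 + 7*y^2/3, -x^2 + x*y^2 - 2*x*y + 2*y^3/3 - y^2}; counting standard monomials gives mu = 7. Corank 2; j^3 = -(x + y)^3 is a perfect cube, so E-series; the 4-jet and mu = 7 give E_7.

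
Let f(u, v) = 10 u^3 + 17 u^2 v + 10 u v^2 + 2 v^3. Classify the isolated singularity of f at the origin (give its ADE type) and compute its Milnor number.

Type D_{4}, Milnor number mu = 4.

The Hessian of f at 0 has rank 0. Corank 2; j^3 = (2*u + v)*(5*u^2 + 6*u*v + 2*v^2) splits into three distinct lines over C (the quadratic factor has nonzero discriminant), so D_4.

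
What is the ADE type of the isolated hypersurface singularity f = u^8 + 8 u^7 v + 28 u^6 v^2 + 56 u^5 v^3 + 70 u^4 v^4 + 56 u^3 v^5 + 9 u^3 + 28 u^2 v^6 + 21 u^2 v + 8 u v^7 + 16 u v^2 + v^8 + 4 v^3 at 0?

D9

The Hessian of f at 0 is [[0, 0], [0, 0]] with rank 0, so corank 2. A Groebner basis of the Jacobian ideal J(f) in C{u,v} is {-6561*u*v/8 + v^7 - 2187*v^2/4, u*v^2 + 2*v^3/3, u^2 + 5*u*v/3 + 2*v^2/3}; counting standard monomials gives mu = 9. Corank 2; j^3 = (u + v)*(3*u + 2*v)^2 has shape L^2 M (L != M), so D-series; mu = 9 gives D_9.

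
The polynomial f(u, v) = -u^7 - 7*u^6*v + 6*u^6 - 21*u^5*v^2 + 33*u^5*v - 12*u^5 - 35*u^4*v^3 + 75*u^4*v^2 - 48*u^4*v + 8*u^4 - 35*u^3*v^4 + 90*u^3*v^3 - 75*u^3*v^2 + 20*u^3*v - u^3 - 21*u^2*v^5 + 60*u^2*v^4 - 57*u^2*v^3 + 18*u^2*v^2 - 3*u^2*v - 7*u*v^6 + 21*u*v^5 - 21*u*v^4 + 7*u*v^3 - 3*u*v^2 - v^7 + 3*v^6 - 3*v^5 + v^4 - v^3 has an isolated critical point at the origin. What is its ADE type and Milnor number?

Type E_{7}, Milnor number mu = 7.

The Hessian of f at 0 has rank 0. Corank 2; j^3 = -(u + v)^3 is a perfect cube, so E-series; the 4-jet and mu = 7 give E_7.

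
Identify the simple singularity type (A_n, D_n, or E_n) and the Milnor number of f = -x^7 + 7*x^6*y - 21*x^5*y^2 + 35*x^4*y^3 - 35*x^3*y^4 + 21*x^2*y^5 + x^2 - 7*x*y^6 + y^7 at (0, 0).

Type A_{6}, Milnor number mu = 6.

The Hessian of f at 0 is [[2, 0], [0, 0]] with rank 1, so corank 1. A Groebner basis of the Jacobian ideal J(f) in C{x,y} is {y^6, x}; counting standard monomials gives mu = 6. Corank 1: A-series; mu = 6 gives A_6.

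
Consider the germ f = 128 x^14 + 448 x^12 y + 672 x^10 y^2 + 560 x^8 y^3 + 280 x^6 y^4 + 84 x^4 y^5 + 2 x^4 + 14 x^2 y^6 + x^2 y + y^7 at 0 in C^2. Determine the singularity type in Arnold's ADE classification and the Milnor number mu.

The Hessian of f at 0 is [[0, 0], [0, 0]] with rank 0, so corank 2. A Groebner basis of the Jacobian ideal J(f) in C{x,y} is {x^2/7 + y^6, x^3, x*y}; counting standard monomials gives mu = 8. Corank 2; j^3 = x^2*y has shape L^2 M (L != M), so D-series; mu = 8 gives D_8.

Type D8, Milnor number mu = 8.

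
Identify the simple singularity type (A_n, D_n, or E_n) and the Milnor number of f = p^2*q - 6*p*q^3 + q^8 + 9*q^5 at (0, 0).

Type D_{9}, Milnor number mu = 9.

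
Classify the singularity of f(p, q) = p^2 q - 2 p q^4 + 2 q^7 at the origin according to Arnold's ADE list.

The Hessian of f at 0 has rank 0. Corank 2; j^3 = p^2*q has shape L^2 M (L != M), so D-series; mu = 8 gives D_8.

D_{8}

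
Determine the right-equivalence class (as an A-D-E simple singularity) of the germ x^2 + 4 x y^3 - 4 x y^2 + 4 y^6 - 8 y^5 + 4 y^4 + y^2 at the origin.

A_{1}

The Hessian of f at 0 has rank 2. Corank 0: nondegenerate Morse point, so A_1.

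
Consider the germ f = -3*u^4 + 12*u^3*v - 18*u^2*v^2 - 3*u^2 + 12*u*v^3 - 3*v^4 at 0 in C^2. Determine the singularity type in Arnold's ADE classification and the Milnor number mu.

Type A3, Milnor number mu = 3.

The Hessian of f at 0 has rank 1. Corank 1: A-series; mu = 3 gives A_3.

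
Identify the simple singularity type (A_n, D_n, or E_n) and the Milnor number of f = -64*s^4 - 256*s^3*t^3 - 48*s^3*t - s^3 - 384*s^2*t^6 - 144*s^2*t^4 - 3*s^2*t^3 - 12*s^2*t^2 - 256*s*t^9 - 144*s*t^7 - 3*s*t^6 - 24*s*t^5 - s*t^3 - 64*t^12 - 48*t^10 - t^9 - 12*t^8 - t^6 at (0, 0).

The Hessian of f at 0 has rank 0. Corank 2; j^3 = -s^3 is a perfect cube, so E-series; the 4-jet and mu = 7 give E_7.

Type E_{7}, Milnor number mu = 7.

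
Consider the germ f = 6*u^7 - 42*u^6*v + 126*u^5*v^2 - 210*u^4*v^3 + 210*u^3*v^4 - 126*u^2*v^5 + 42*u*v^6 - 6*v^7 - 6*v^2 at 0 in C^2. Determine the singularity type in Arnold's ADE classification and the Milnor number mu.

The Hessian of f at 0 has rank 1. Corank 1: A-series; mu = 6 gives A_6.

Type A_{6}, Milnor number mu = 6.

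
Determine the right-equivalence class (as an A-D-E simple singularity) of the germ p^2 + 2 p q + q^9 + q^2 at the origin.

A8

The Hessian of f at 0 is [[2, 2], [2, 2]] with rank 1, so corank 1. A Groebner basis of the Jacobian ideal J(f) in C{p,q} is {q^8, p + q}; counting standard monomials gives mu = 8. Corank 1: A-series; mu = 8 gives A_8.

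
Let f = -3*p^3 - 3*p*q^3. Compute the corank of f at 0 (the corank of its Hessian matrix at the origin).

2

Hessian at 0 has rank 0.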